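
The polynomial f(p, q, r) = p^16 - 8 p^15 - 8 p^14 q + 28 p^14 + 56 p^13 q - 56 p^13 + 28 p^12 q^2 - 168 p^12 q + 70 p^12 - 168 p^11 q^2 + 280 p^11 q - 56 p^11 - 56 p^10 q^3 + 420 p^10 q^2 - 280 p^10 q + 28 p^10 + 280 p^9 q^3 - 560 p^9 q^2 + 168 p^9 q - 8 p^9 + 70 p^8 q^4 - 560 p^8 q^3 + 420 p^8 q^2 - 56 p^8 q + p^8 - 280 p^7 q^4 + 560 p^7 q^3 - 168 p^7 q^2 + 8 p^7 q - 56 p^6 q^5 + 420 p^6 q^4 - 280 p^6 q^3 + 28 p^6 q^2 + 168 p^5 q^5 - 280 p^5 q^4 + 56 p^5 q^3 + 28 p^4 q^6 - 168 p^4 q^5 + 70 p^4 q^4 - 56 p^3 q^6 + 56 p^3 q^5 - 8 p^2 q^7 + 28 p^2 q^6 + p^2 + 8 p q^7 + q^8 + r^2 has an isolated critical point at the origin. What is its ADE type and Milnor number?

The Hessian of f at 0 is [[2, 0, 0], [0, 0, 0], [0, 0, 2]] with rank 2, so corank 1. A Groebner basis of the Jacobian ideal J(f) in C{p,q,r} is {q^7, p, r}; counting standard monomials gives mu = 7. Corank 1: A-series; mu = 7 gives A_7.

Type A_{7}, Milnor number mu = 7.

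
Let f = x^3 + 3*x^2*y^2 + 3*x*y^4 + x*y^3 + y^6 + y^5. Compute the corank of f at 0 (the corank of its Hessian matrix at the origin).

Hessian at 0 has rank 0.

2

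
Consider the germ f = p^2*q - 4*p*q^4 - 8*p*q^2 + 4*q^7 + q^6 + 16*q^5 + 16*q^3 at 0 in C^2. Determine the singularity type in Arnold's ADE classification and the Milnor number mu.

Type D_7, Milnor number mu = 7.

The Hessian of f at 0 has rank 0. Corank 2; j^3 = q*(p - 4*q)^2 has shape L^2 M (L != M), so D-series; mu = 7 gives D_7.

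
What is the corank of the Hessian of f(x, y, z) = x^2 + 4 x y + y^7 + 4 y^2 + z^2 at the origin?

1

Hessian at 0 has rank 2.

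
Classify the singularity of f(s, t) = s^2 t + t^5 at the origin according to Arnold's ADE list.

The Hessian of f at 0 is [[0, 0], [0, 0]] with rank 0, so corank 2. A Groebner basis of the Jacobian ideal J(f) in C{s,t} is {s^2/5 + t^4, s^3, s*t}; counting standard monomials gives mu = 6. Corank 2; j^3 = s^2*t has shape L^2 M (L != M), so D-series; mu = 6 gives D_6.

D6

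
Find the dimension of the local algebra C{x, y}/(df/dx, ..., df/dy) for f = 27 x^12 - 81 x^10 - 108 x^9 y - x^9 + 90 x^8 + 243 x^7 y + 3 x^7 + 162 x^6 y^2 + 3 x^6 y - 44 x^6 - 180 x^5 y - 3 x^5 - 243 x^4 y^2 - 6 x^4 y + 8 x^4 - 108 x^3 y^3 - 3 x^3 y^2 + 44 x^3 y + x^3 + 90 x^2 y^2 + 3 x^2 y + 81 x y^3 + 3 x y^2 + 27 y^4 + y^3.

7

The Hessian of f at 0 has rank 0. Corank 2; j^3 = (x + y)^3 is a perfect cube, so E-series; the 4-jet and mu = 7 give E_7.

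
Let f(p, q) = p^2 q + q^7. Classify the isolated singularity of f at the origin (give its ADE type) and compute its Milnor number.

Type D_{8}, Milnor number mu = 8.

The Hessian of f at 0 has rank 0. Corank 2; j^3 = p^2*q has shape L^2 M (L != M), so D-series; mu = 8 gives D_8.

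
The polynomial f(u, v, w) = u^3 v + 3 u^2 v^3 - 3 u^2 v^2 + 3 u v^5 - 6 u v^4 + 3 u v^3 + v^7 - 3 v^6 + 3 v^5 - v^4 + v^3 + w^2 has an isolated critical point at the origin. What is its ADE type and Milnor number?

Type E_{7}, Milnor number mu = 7.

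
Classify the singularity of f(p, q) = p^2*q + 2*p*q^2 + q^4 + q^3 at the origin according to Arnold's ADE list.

D_{5}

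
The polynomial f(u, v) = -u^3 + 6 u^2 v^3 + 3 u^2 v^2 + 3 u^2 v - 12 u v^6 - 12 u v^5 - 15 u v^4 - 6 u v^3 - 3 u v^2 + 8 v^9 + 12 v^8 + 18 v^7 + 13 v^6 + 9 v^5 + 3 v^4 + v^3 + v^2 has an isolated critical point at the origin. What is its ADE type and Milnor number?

The Hessian of f at 0 has rank 1. Corank 1: A-series; mu = 2 gives A_2.

Type A_{2}, Milnor number mu = 2.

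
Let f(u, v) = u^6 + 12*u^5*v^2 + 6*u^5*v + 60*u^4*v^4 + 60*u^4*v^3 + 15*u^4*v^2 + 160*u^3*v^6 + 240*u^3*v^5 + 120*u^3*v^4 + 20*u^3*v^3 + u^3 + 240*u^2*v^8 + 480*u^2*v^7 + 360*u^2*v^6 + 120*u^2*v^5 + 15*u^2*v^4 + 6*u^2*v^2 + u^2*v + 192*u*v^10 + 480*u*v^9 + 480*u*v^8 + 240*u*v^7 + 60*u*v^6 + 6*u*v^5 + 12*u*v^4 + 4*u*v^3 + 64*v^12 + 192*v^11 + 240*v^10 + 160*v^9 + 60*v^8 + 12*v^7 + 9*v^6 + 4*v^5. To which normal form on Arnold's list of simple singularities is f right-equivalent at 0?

D7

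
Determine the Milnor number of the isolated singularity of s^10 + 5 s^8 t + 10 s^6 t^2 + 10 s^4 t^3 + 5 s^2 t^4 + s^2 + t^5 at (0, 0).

The Hessian of f at 0 is [[2, 0], [0, 0]] with rank 1, so corank 1. A Groebner basis of the Jacobian ideal J(f) in C{s,t} is {t^4, s}; counting standard monomials gives mu = 4. Corank 1: A-series; mu = 4 gives A_4.

4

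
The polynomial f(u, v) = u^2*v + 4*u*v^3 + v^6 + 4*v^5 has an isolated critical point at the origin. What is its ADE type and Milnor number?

Type D_7, Milnor number mu = 7.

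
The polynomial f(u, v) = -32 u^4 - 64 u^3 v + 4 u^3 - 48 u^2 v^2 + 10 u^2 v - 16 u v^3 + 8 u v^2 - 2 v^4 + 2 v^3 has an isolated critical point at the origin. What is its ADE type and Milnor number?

Type D_{5}, Milnor number mu = 5.

The Hessian of f at 0 is [[0, 0], [0, 0]] with rank 0, so corank 2. A Groebner basis of the Jacobian ideal J(f) in C{u,v} is {u*v^2 - u*v/8 - v^2/8, u*v/8 + v^3 + v^2/8, u^2 + 3*u*v/2 + v^2/2}; counting standard monomials gives mu = 5. Corank 2; j^3 = 2*(u + v)^2*(2*u + v) has shape L^2 M (L != M), so D-series; mu = 5 gives D_5.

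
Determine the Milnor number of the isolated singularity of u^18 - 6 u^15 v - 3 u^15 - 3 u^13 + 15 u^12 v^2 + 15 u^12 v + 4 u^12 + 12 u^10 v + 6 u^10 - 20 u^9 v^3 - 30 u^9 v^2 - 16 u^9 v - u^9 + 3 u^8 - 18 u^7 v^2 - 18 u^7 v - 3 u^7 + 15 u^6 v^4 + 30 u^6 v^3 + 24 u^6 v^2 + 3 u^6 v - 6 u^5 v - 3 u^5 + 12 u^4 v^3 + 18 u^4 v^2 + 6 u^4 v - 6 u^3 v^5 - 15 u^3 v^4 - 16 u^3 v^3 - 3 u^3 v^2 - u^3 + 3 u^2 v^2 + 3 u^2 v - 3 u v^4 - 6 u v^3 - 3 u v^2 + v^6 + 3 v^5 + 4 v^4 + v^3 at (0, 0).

6

The Hessian of f at 0 has rank 0. Corank 2; j^3 = -(u - v)^3 is a perfect cube, so E-series; the 4-jet and mu = 6 give E_6.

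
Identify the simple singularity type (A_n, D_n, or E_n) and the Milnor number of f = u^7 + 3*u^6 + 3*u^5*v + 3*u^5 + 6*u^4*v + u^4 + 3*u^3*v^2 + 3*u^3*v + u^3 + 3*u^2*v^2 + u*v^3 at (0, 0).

Type E_{7}, Milnor number mu = 7.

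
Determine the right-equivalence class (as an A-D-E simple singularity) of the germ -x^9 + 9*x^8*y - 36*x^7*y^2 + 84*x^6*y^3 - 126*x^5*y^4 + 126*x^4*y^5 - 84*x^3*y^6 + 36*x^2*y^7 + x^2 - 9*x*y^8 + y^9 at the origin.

A_{8}

The Hessian of f at 0 is [[2, 0], [0, 0]] with rank 1, so corank 1. A Groebner basis of the Jacobian ideal J(f) in C{x,y} is {y^8, x}; counting standard monomials gives mu = 8. Corank 1: A-series; mu = 8 gives A_8.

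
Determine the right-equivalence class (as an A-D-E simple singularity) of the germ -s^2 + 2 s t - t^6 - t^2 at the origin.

A_5

The Hessian of f at 0 has rank 1. Corank 1: A-series; mu = 5 gives A_5.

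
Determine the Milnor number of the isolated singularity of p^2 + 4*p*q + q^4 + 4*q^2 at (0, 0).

3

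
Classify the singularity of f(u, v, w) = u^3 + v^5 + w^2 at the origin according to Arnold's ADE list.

E8

The Hessian of f at 0 has rank 1. Corank 2; j^3 = u^3 is a perfect cube, so E-series; the 5-jet and mu = 8 give E_8.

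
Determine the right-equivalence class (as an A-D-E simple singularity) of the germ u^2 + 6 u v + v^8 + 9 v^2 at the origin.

The Hessian of f at 0 has rank 1. Corank 1: A-series; mu = 7 gives A_7.

A_7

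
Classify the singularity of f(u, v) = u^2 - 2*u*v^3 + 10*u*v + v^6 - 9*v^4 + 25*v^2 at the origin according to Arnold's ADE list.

A_{3}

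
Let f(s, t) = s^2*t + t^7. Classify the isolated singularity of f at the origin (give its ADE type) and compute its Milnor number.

The Hessian of f at 0 has rank 0. Corank 2; j^3 = s^2*t has shape L^2 M (L != M), so D-series; mu = 8 gives D_8.

Type D_{8}, Milnor number mu = 8.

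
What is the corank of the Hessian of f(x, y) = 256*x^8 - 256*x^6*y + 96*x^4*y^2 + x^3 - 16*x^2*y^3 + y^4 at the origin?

Hessian at 0 has rank 0.

2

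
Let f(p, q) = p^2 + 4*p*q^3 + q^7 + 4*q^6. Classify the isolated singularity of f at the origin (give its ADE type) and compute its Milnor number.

Type A_6, Milnor number mu = 6.

The Hessian of f at 0 is [[2, 0], [0, 0]] with rank 1, so corank 1. A Groebner basis of the Jacobian ideal J(f) in C{p,q} is {p/2 + q^3, p^2}; counting standard monomials gives mu = 6. Corank 1: A-series; mu = 6 gives A_6.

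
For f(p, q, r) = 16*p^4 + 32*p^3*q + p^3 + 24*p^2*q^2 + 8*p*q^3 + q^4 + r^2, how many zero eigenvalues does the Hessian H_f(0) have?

Hessian at 0 has rank 1.

2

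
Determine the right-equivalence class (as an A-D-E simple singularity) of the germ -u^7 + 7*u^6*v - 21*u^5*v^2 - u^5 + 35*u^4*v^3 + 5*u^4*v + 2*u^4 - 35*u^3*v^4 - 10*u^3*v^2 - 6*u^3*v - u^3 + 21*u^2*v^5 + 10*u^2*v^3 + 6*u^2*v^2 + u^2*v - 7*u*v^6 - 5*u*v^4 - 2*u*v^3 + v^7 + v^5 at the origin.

D_8

The Hessian of f at 0 is [[0, 0], [0, 0]] with rank 0, so corank 2. A Groebner basis of the Jacobian ideal J(f) in C{u,v} is {9*u^2/20 + u*v^3 - 13*u*v^2/20 - u*v/10 + v^3/10, 17*u^2/20 - 49*u*v^2/20 - 3*u*v/10 + v^4 + 3*v^3/10, u^3 + u^2/20 + 3*u*v^2/20 + u*v/10 - v^3/10, u^2*v + 7*u^2/20 - 19*u*v^2/20 - 3*u*v/10 + 3*v^3/10}; counting standard monomials gives mu = 8. Corank 2; j^3 = -u^2*(u - v) has shape L^2 M (L != M), so D-series; mu = 8 gives D_8.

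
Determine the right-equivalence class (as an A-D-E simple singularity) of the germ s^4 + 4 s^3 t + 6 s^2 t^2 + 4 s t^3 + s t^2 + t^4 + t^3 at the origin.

D_5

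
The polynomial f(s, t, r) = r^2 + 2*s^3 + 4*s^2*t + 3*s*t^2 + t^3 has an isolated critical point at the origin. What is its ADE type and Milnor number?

Type D4, Milnor number mu = 4.

The Hessian of f at 0 is [[0, 0, 0], [0, 0, 0], [0, 0, 2]] with rank 1, so corank 2. A Groebner basis of the Jacobian ideal J(f) in C{s,t,r} is {t^3, s^2 - 3*t^2/2, s*t + 3*t^2/2, r}; counting standard monomials gives mu = 4. Corank 2; j^3 = (s + t)*(2*s^2 + 2*s*t + t^2) splits into three distinct lines over C (the quadratic factor has nonzero discriminant), so D_4.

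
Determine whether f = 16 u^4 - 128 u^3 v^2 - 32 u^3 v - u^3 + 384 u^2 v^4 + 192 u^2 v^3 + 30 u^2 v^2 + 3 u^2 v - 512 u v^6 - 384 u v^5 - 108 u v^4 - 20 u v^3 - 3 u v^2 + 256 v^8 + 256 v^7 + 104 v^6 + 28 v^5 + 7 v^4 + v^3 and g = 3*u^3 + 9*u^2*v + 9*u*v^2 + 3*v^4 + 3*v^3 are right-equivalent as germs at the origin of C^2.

The Hessian of f at 0 is [[0, 0], [0, 0]] with rank 0, so corank 2. A Groebner basis of the Jacobian ideal J(f) in C{u,v} is {u^3 + 3*u^2/4 - 3*u*v/2 + 3*v^2/4, u^2*v + u^2 - 2*u*v + v^2, 5*u^2/4 + u*v^2 - 5*u*v/2 + 5*v^2/4, 3*u^2/2 - 3*u*v + v^3 + 3*v^2/2}; counting standard monomials gives mu = 6. Corank 2; j^3 = -(u - v)^3 is a perfect cube, so E-series; the 4-jet and mu = 6 give E_6. The Hessian of g at 0 is [[0, 0], [0, 0]] with rank 0, so corank 2. A Groebner basis of the Jacobian ideal J(g) in C{u,v} is {v^3, u^2 + 2*u*v + v^2}; counting standard monomials gives mu = 6. Corank 2; j^3 = 3*(u + v)^3 is a perfect cube, so E-series; the 4-jet and mu = 6 give E_6. Both have type E_6, hence right-equivalent.

Yes.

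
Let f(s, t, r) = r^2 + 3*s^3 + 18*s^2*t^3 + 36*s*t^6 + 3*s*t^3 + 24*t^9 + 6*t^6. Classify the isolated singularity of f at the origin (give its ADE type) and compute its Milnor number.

Type E_{7}, Milnor number mu = 7.

The Hessian of f at 0 is [[0, 0, 0], [0, 0, 0], [0, 0, 2]] with rank 1, so corank 2. A Groebner basis of the Jacobian ideal J(f) in C{s,t,r} is {s^3, s*t^2, 3*s^2 + t^3, r}; counting standard monomials gives mu = 7. Corank 2; j^3 = 3*s^3 is a perfect cube, so E-series; the 4-jet and mu = 7 give E_7.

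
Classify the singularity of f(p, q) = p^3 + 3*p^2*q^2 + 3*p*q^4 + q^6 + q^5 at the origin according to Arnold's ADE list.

The Hessian of f at 0 is [[0, 0], [0, 0]] with rank 0, so corank 2. A Groebner basis of the Jacobian ideal J(f) in C{p,q} is {q^4, p^3, p^2/2 + p*q^2}; counting standard monomials gives mu = 8. Corank 2; j^3 = p^3 is a perfect cube, so E-series; the 5-jet and mu = 8 give E_8.

E_{8}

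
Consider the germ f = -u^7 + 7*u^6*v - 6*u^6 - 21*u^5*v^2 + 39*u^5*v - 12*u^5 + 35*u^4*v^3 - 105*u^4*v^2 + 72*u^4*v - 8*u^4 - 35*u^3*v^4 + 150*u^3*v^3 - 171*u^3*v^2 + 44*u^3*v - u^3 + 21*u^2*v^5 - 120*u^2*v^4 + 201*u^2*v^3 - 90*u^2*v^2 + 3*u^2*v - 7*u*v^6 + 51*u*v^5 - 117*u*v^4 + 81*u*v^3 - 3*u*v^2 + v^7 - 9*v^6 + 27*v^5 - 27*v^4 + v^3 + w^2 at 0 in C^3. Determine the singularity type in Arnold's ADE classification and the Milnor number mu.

The Hessian of f at 0 is [[0, 0, 0], [0, 0, 0], [0, 0, 2]] with rank 1, so corank 2. A Groebner basis of the Jacobian ideal J(f) in C{u,v,w} is {3*u^2/4 - 3*u*v/2 + v^4 - v^3/4 + 3*v^2/4, u^3 + 15*u^2/4 - 15*u*v/2 - 9*v^3/4 + 15*v^2/4, u^2*v + 9*u^2/4 - 9*u*v/2 - 7*v^3/4 + 9*v^2/4, u^2 + u*v^2 - 2*u*v - 4*v^3/3 + v^2, w}; counting standard monomials gives mu = 7. Corank 2; j^3 = -(u - v)^3 is a perfect cube, so E-series; the 4-jet and mu = 7 give E_7.

Type E_{7}, Milnor number mu = 7.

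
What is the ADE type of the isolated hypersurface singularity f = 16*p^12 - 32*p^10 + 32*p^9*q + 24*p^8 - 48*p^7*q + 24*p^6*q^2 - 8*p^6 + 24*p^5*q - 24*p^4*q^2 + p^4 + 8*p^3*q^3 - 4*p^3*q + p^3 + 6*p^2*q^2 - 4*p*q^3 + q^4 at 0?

The Hessian of f at 0 is [[0, 0], [0, 0]] with rank 0, so corank 2. A Groebner basis of the Jacobian ideal J(f) in C{p,q} is {q^4, p*q^2 - q^3/3, p^2}; counting standard monomials gives mu = 6. Corank 2; j^3 = p^3 is a perfect cube, so E-series; the 4-jet and mu = 6 give E_6.

E6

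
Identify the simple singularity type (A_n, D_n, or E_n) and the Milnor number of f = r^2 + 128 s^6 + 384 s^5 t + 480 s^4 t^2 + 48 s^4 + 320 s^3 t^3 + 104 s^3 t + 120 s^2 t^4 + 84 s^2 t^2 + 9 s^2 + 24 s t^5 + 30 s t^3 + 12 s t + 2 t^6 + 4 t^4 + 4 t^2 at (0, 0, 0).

Type A_{5}, Milnor number mu = 5.

The Hessian of f at 0 has rank 2. Corank 1: A-series; mu = 5 gives A_5.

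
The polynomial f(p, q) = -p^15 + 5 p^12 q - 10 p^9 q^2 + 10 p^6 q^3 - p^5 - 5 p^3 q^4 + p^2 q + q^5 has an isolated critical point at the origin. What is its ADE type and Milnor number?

The Hessian of f at 0 is [[0, 0], [0, 0]] with rank 0, so corank 2. A Groebner basis of the Jacobian ideal J(f) in C{p,q} is {p^2/5 + q^4, p^3, p*q}; counting standard monomials gives mu = 6. Corank 2; j^3 = p^2*q has shape L^2 M (L != M), so D-series; mu = 6 gives D_6.

Type D_6, Milnor number mu = 6.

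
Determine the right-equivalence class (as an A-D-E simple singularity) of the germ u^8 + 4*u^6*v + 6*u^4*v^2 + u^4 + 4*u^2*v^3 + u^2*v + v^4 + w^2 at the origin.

The Hessian of f at 0 is [[0, 0, 0], [0, 0, 0], [0, 0, 2]] with rank 1, so corank 2. A Groebner basis of the Jacobian ideal J(f) in C{u,v,w} is {u^3, u^2/4 + v^3, u*v, w}; counting standard monomials gives mu = 5. Corank 2; j^3 = u^2*v has shape L^2 M (L != M), so D-series; mu = 5 gives D_5.

D_5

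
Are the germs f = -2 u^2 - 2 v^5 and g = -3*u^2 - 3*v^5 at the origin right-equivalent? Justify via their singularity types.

The Hessian of f at 0 has rank 1. Corank 1: A-series; mu = 4 gives A_4. The Hessian of g at 0 has rank 1. Corank 1: A-series; mu = 4 gives A_4. Both have type A_4, hence right-equivalent.

Yes.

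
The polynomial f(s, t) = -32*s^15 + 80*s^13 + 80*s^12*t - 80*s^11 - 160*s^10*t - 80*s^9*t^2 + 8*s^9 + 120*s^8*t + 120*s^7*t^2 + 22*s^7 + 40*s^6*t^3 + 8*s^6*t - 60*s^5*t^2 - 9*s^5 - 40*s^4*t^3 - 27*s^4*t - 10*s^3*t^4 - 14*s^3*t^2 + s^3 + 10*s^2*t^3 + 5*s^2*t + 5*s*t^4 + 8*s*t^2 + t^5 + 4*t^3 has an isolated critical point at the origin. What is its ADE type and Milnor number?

The Hessian of f at 0 has rank 0. Corank 2; j^3 = (s + t)*(s + 2*t)^2 has shape L^2 M (L != M), so D-series; mu = 6 gives D_6.

Type D_{6}, Milnor number mu = 6.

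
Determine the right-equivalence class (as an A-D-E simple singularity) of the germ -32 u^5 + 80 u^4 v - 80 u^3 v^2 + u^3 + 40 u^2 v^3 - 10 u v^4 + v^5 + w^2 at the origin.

E_8

The Hessian of f at 0 is [[0, 0, 0], [0, 0, 0], [0, 0, 2]] with rank 1, so corank 2. A Groebner basis of the Jacobian ideal J(f) in C{u,v,w} is {v^5, u*v^3 - v^4/8, u^2, w}; counting standard monomials gives mu = 8. Corank 2; j^3 = u^3 is a perfect cube, so E-series; the 5-jet and mu = 8 give E_8.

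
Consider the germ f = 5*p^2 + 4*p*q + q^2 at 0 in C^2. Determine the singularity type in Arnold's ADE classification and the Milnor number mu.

Type A_1, Milnor number mu = 1.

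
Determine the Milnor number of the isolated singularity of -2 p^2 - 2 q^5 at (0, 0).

The Hessian of f at 0 has rank 1. Corank 1: A-series; mu = 4 gives A_4.

4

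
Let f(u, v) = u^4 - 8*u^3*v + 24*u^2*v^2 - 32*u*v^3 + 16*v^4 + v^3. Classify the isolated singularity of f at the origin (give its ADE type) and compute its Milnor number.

Type E_{6}, Milnor number mu = 6.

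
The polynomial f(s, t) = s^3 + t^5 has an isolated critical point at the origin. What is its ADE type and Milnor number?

The Hessian of f at 0 is [[0, 0], [0, 0]] with rank 0, so corank 2. A Groebner basis of the Jacobian ideal J(f) in C{s,t} is {t^4, s^2}; counting standard monomials gives mu = 8. Corank 2; j^3 = s^3 is a perfect cube, so E-series; the 5-jet and mu = 8 give E_8.

Type E8, Milnor number mu = 8.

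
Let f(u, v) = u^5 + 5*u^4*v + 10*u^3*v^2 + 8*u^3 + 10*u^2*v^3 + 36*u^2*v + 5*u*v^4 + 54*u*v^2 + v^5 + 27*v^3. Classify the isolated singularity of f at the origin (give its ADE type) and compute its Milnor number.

Type E_8, Milnor number mu = 8.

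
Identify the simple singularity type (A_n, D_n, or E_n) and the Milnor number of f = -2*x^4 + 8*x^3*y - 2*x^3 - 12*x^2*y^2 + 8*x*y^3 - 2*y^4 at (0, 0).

Type E_{6}, Milnor number mu = 6.

The Hessian of f at 0 has rank 0. Corank 2; j^3 = -2*x^3 is a perfect cube, so E-series; the 4-jet and mu = 6 give E_6.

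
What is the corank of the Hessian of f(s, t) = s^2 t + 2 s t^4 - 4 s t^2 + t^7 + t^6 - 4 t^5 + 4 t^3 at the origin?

Hessian at 0 has rank 0.

2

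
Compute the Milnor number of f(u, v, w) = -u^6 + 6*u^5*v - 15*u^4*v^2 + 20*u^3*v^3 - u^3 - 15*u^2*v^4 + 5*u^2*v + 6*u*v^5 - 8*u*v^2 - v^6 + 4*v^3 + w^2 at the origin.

The Hessian of f at 0 is [[0, 0, 0], [0, 0, 0], [0, 0, 2]] with rank 1, so corank 2. A Groebner basis of the Jacobian ideal J(f) in C{u,v,w} is {-u*v/6 + v^5 + v^2/3, u*v^2 - 2*v^3, u^2 - 3*u*v + 2*v^2, w}; counting standard monomials gives mu = 7. Corank 2; j^3 = -(u - 2*v)^2*(u - v) has shape L^2 M (L != M), so D-series; mu = 7 gives D_7.

7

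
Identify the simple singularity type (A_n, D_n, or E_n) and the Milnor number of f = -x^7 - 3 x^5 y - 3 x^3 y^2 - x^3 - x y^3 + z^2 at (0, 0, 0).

Type E7, Milnor number mu = 7.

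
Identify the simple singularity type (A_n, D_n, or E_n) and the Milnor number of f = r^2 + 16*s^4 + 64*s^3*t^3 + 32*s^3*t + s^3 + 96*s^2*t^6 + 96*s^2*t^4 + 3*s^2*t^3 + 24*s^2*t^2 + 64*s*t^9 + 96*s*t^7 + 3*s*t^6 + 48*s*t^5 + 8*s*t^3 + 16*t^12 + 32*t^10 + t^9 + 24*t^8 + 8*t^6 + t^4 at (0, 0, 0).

Type E_6, Milnor number mu = 6.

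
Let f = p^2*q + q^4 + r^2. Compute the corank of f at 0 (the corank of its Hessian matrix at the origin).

2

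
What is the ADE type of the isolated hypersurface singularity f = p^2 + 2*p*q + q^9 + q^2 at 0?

A8

The Hessian of f at 0 has rank 1. Corank 1: A-series; mu = 8 gives A_8.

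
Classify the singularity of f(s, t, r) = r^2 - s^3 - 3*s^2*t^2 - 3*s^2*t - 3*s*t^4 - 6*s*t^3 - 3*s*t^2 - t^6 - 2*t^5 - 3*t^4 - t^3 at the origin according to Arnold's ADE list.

E8

The Hessian of f at 0 has rank 1. Corank 2; j^3 = -(s + t)^3 is a perfect cube, so E-series; the 5-jet and mu = 8 give E_8.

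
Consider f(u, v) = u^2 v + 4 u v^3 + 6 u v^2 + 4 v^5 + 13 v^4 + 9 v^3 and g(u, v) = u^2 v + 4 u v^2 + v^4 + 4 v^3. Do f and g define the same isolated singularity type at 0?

The Hessian of f at 0 has rank 0. Corank 2; j^3 = v*(u + 3*v)^2 has shape L^2 M (L != M), so D-series; mu = 5 gives D_5. The Hessian of g at 0 has rank 0. Corank 2; j^3 = v*(u + 2*v)^2 has shape L^2 M (L != M), so D-series; mu = 5 gives D_5. Both have type D_5, hence right-equivalent.

Yes.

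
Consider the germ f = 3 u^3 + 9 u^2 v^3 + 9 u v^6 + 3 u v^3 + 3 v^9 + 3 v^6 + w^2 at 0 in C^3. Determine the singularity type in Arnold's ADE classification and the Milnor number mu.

The Hessian of f at 0 is [[0, 0, 0], [0, 0, 0], [0, 0, 2]] with rank 1, so corank 2. A Groebner basis of the Jacobian ideal J(f) in C{u,v,w} is {u^3, u*v^2, 3*u^2 + v^3, w}; counting standard monomials gives mu = 7. Corank 2; j^3 = 3*u^3 is a perfect cube, so E-series; the 4-jet and mu = 7 give E_7.

Type E_{7}, Milnor number mu = 7.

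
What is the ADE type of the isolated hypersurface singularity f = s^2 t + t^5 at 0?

D_6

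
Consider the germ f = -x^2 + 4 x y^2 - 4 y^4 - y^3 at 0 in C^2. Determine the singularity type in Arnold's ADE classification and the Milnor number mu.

The Hessian of f at 0 has rank 1. Corank 1: A-series; mu = 2 gives A_2.

Type A_{2}, Milnor number mu = 2.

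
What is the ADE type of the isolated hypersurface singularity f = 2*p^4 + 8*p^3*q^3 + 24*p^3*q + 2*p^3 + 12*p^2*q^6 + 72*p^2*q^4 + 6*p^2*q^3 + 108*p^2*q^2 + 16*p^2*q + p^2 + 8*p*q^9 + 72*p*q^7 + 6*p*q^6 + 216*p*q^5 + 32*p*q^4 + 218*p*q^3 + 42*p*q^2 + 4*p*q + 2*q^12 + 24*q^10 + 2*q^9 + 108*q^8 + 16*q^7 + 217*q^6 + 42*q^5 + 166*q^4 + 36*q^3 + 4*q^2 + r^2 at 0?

The Hessian of f at 0 is [[2, 4, 0], [4, 8, 0], [0, 0, 2]] with rank 2, so corank 1. A Groebner basis of the Jacobian ideal J(f) in C{p,q,r} is {p^2 + 4*p + 8*q, p*q - 2*p - 4*q, p + q^2 + 2*q, r}; counting standard monomials gives mu = 3. Corank 1: A-series; mu = 3 gives A_3.

A3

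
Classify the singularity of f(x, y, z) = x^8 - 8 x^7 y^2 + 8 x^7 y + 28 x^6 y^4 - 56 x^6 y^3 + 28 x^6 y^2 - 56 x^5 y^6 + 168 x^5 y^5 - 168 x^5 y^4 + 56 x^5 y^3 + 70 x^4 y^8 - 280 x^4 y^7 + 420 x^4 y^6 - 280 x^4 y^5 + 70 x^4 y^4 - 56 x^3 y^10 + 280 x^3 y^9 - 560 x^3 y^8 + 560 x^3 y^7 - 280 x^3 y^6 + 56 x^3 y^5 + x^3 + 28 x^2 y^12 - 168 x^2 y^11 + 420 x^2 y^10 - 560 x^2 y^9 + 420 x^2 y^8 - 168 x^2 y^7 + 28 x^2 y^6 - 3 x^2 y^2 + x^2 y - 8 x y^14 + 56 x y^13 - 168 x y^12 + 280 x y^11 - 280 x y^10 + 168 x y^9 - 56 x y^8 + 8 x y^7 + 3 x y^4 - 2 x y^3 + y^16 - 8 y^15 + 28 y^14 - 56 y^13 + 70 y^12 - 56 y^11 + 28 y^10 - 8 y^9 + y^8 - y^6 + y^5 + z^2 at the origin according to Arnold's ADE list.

D9

The Hessian of f at 0 has rank 1. Corank 2; j^3 = x^2*(x + y) has shape L^2 M (L != M), so D-series; mu = 9 gives D_9.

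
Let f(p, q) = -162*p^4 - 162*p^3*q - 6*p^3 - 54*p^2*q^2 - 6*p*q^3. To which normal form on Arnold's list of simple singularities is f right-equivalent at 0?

The Hessian of f at 0 has rank 0. Corank 2; j^3 = -6*p^3 is a perfect cube, so E-series; the 4-jet and mu = 7 give E_7.

E_{7}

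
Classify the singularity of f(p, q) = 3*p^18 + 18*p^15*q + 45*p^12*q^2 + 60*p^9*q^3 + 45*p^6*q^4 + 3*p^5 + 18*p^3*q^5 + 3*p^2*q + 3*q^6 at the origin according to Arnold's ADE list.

D7

The Hessian of f at 0 has rank 0. Corank 2; j^3 = 3*p^2*q has shape L^2 M (L != M), so D-series; mu = 7 gives D_7.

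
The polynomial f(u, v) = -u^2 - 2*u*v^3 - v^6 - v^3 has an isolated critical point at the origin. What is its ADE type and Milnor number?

Type A2, Milnor number mu = 2.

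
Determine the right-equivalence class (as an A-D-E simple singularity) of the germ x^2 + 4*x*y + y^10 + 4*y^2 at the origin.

A_9

The Hessian of f at 0 is [[2, 4], [4, 8]] with rank 1, so corank 1. A Groebner basis of the Jacobian ideal J(f) in C{x,y} is {y^9, x + 2*y}; counting standard monomials gives mu = 9. Corank 1: A-series; mu = 9 gives A_9.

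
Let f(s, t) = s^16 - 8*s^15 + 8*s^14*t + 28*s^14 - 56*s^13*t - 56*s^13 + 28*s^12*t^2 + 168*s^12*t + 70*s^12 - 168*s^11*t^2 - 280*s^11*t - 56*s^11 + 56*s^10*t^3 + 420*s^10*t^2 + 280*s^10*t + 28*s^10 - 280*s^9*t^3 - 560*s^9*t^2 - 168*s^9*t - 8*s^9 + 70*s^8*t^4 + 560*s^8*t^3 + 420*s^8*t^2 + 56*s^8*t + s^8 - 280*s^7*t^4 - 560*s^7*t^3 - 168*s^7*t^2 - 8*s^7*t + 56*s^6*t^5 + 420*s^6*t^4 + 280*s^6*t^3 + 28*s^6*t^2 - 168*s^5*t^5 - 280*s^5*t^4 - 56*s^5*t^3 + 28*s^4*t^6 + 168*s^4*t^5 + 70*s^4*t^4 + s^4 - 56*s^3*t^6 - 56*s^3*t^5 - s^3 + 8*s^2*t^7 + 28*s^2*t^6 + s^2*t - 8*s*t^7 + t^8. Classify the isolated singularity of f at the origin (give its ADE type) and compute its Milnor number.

Type D9, Milnor number mu = 9.

The Hessian of f at 0 has rank 0. Corank 2; j^3 = -s^2*(s - t) has shape L^2 M (L != M), so D-series; mu = 9 gives D_9.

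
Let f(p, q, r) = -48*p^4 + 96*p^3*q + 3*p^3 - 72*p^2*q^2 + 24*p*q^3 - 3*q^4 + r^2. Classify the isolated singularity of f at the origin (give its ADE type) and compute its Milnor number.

Type E_{6}, Milnor number mu = 6.

The Hessian of f at 0 has rank 1. Corank 2; j^3 = 3*p^3 is a perfect cube, so E-series; the 4-jet and mu = 6 give E_6.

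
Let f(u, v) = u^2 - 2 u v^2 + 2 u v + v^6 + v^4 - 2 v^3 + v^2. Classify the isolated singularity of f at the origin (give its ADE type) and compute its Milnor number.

Type A_{5}, Milnor number mu = 5.

The Hessian of f at 0 has rank 1. Corank 1: A-series; mu = 5 gives A_5.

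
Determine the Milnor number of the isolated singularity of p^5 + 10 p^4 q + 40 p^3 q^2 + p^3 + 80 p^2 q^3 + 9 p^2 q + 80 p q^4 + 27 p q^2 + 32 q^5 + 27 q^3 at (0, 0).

8

The Hessian of f at 0 has rank 0. Corank 2; j^3 = (p + 3*q)^3 is a perfect cube, so E-series; the 5-jet and mu = 8 give E_8.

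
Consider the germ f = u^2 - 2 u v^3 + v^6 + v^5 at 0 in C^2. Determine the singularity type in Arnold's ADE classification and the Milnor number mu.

Type A_{4}, Milnor number mu = 4.

The Hessian of f at 0 is [[2, 0], [0, 0]] with rank 1, so corank 1. A Groebner basis of the Jacobian ideal J(f) in C{u,v} is {-u + v^3, u^2, u*v}; counting standard monomials gives mu = 4. Corank 1: A-series; mu = 4 gives A_4.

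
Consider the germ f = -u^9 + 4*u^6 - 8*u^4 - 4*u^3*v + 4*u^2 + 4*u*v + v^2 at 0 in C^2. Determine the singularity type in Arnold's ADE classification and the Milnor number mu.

Type A_8, Milnor number mu = 8.

The Hessian of f at 0 has rank 1. Corank 1: A-series; mu = 8 gives A_8.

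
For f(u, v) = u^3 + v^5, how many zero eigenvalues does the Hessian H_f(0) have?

2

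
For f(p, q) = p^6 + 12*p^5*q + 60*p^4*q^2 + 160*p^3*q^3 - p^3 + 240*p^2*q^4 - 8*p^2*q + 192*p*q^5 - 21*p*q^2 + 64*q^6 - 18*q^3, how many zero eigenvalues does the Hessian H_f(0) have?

2

Hessian at 0 has rank 0.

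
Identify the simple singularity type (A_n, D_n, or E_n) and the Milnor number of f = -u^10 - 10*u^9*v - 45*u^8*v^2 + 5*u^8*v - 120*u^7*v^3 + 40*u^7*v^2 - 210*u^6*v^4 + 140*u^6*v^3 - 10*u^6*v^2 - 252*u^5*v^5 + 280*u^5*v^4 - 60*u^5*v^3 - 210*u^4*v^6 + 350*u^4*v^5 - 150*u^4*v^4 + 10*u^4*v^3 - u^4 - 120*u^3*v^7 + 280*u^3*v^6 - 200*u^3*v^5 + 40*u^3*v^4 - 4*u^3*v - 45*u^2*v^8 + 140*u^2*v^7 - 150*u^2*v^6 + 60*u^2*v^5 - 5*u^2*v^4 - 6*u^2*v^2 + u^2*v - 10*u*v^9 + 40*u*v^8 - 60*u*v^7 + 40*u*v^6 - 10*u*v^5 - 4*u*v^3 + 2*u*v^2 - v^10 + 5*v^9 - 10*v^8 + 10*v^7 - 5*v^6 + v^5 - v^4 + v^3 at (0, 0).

The Hessian of f at 0 has rank 0. Corank 2; j^3 = v*(u + v)^2 has shape L^2 M (L != M), so D-series; mu = 6 gives D_6.

Type D_{6}, Milnor number mu = 6.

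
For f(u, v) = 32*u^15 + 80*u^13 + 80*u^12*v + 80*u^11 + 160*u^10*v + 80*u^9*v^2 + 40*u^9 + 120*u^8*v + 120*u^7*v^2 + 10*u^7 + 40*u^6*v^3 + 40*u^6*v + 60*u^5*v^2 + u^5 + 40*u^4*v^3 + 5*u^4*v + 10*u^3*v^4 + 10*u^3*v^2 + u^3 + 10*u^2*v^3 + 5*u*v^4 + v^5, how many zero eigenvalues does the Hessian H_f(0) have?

2

The Hessian at 0 is [[0, 0], [0, 0]] of rank 0; hence corank 2.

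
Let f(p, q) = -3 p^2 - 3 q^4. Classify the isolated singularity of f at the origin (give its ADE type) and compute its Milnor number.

Type A_3, Milnor number mu = 3.

The Hessian of f at 0 has rank 1. Corank 1: A-series; mu = 3 gives A_3.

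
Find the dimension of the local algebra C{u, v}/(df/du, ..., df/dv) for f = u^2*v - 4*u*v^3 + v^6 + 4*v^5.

7

The Hessian of f at 0 is [[0, 0], [0, 0]] with rank 0, so corank 2. A Groebner basis of the Jacobian ideal J(f) in C{u,v} is {u^3, u^2*v + 2*u^2/3 - 4*u*v^2/3, -u*v/2 + v^3}; counting standard monomials gives mu = 7. Corank 2; j^3 = u^2*v has shape L^2 M (L != M), so D-series; mu = 7 gives D_7.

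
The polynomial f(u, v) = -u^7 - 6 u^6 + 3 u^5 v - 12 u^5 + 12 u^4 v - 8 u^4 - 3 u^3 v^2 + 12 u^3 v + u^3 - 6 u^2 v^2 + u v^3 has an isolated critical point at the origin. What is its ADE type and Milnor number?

Type E7, Milnor number mu = 7.

The Hessian of f at 0 is [[0, 0], [0, 0]] with rank 0, so corank 2. A Groebner basis of the Jacobian ideal J(f) in C{u,v} is {3*u^2/4 + v^4 + v^3/4, u^3, u^2*v - u^2/4 - v^3/12, -u^2 + u*v^2 - v^3/3}; counting standard monomials gives mu = 7. Corank 2; j^3 = u^3 is a perfect cube, so E-series; the 4-jet and mu = 7 give E_7.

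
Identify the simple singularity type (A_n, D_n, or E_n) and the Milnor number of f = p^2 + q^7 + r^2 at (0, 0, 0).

Type A6, Milnor number mu = 6.

The Hessian of f at 0 has rank 2. Corank 1: A-series; mu = 6 gives A_6.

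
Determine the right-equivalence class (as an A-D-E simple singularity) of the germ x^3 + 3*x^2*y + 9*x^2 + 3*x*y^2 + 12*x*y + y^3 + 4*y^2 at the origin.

A2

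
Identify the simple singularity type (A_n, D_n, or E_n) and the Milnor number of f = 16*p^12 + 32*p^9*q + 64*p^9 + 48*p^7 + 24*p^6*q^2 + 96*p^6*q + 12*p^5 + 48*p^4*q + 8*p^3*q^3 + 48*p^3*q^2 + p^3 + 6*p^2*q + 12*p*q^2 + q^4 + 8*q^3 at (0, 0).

Type E_{6}, Milnor number mu = 6.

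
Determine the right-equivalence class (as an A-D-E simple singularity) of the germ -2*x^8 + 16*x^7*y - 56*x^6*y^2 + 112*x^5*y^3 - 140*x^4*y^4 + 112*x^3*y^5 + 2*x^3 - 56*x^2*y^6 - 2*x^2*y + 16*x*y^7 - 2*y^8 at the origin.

D_{9}

The Hessian of f at 0 has rank 0. Corank 2; j^3 = 2*x^2*(x - y) has shape L^2 M (L != M), so D-series; mu = 9 gives D_9.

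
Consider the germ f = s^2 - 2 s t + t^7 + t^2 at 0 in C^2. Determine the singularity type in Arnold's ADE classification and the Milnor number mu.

Type A_6, Milnor number mu = 6.

The Hessian of f at 0 has rank 1. Corank 1: A-series; mu = 6 gives A_6.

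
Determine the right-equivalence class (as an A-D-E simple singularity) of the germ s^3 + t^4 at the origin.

The Hessian of f at 0 has rank 0. Corank 2; j^3 = s^3 is a perfect cube, so E-series; the 4-jet and mu = 6 give E_6.

E_{6}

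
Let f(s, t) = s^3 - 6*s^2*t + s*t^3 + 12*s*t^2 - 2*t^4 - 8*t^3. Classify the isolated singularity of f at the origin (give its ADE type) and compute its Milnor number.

The Hessian of f at 0 is [[0, 0], [0, 0]] with rank 0, so corank 2. A Groebner basis of the Jacobian ideal J(f) in C{s,t} is {s^3 - 6*s^2*t - 48*s^2 + 192*s*t - 192*t^2, 6*s^2 + s*t^2 - 24*s*t + 24*t^2, 3*s^2 - 12*s*t + t^3 + 12*t^2}; counting standard monomials gives mu = 7. Corank 2; j^3 = (s - 2*t)^3 is a perfect cube, so E-series; the 4-jet and mu = 7 give E_7.

Type E7, Milnor number mu = 7.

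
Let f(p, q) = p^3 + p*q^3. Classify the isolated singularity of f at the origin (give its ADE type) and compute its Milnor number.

The Hessian of f at 0 is [[0, 0], [0, 0]] with rank 0, so corank 2. A Groebner basis of the Jacobian ideal J(f) in C{p,q} is {p^3, p*q^2, 3*p^2 + q^3}; counting standard monomials gives mu = 7. Corank 2; j^3 = p^3 is a perfect cube, so E-series; the 4-jet and mu = 7 give E_7.

Type E_{7}, Milnor number mu = 7.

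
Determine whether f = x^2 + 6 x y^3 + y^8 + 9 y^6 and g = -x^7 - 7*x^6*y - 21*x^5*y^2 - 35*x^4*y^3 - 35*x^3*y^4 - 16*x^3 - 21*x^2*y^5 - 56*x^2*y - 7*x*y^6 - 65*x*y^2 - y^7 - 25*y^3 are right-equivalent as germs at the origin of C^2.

No.

The Hessian of f at 0 has rank 1. Corank 1: A-series; mu = 7 gives A_7. The Hessian of g at 0 has rank 0. Corank 2; j^3 = -(x + y)*(4*x + 5*y)^2 has shape L^2 M (L != M), so D-series; mu = 8 gives D_8. f is A_7 but g is D_8, hence not right-equivalent.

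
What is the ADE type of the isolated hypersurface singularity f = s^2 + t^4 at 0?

A_{3}

The Hessian of f at 0 has rank 1. Corank 1: A-series; mu = 3 gives A_3.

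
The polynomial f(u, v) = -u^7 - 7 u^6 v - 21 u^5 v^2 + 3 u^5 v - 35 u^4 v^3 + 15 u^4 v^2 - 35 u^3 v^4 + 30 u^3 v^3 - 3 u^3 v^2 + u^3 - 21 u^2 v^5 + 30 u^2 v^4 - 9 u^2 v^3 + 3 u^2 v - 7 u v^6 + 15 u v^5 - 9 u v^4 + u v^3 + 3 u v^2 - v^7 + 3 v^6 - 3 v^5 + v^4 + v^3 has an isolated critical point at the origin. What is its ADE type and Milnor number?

The Hessian of f at 0 has rank 0. Corank 2; j^3 = (u + v)^3 is a perfect cube, so E-series; the 4-jet and mu = 7 give E_7.

Type E7, Milnor number mu = 7.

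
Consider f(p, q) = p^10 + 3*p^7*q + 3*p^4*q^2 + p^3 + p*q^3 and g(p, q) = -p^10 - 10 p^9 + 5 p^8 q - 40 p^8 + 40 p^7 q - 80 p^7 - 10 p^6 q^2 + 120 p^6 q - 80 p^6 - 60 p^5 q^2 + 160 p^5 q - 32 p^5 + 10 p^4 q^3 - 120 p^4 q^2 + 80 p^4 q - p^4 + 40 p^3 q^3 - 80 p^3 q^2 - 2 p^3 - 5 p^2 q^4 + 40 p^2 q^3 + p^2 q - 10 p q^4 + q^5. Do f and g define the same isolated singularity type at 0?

The Hessian of f at 0 is [[0, 0], [0, 0]] with rank 0, so corank 2. A Groebner basis of the Jacobian ideal J(f) in C{p,q} is {p^3, p*q^2, 3*p^2 + q^3}; counting standard monomials gives mu = 7. Corank 2; j^3 = p^3 is a perfect cube, so E-series; the 4-jet and mu = 7 give E_7. The Hessian of g at 0 is [[0, 0], [0, 0]] with rank 0, so corank 2. A Groebner basis of the Jacobian ideal J(g) in C{p,q} is {p*q/10 + q^4, p*q^2, p^2 - p*q/2}; counting standard monomials gives mu = 6. Corank 2; j^3 = -p^2*(2*p - q) has shape L^2 M (L != M), so D-series; mu = 6 gives D_6. f is E_7 but g is D_6, hence not right-equivalent.

No.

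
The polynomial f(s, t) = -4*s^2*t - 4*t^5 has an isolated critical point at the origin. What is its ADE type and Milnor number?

The Hessian of f at 0 has rank 0. Corank 2; j^3 = -4*s^2*t has shape L^2 M (L != M), so D-series; mu = 6 gives D_6.

Type D_{6}, Milnor number mu = 6.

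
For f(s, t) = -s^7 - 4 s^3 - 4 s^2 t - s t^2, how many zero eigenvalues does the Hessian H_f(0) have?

Hessian at 0 has rank 0.

2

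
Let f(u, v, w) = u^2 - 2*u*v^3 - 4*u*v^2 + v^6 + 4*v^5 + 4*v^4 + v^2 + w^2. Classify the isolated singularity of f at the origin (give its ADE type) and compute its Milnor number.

Type A_{1}, Milnor number mu = 1.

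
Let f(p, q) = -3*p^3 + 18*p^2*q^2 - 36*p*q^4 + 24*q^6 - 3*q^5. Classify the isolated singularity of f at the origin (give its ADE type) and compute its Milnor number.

Type E_{8}, Milnor number mu = 8.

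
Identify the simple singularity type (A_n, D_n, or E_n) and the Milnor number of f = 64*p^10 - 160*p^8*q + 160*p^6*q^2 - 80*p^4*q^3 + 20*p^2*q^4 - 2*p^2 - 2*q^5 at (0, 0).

Type A4, Milnor number mu = 4.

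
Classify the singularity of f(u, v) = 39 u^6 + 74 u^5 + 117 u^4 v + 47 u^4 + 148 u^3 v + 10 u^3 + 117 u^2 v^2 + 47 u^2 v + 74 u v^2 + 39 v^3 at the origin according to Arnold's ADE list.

D4

The Hessian of f at 0 has rank 0. Corank 2; j^3 = (2*u + 3*v)*(5*u^2 + 16*u*v + 13*v^2) splits into three distinct lines over C (the quadratic factor has nonzero discriminant), so D_4.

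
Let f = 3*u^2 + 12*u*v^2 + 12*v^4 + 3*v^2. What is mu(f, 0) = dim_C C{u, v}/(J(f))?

1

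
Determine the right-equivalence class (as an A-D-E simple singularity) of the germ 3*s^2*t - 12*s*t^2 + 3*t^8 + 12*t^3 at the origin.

D_{9}

The Hessian of f at 0 has rank 0. Corank 2; j^3 = 3*t*(s - 2*t)^2 has shape L^2 M (L != M), so D-series; mu = 9 gives D_9.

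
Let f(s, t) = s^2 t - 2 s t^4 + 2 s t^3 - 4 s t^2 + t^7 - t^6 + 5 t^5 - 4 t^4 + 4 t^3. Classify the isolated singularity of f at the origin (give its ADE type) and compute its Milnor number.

Type D_7, Milnor number mu = 7.

The Hessian of f at 0 is [[0, 0], [0, 0]] with rank 0, so corank 2. A Groebner basis of the Jacobian ideal J(f) in C{s,t} is {-s*t + t^4 - t^3 + 2*t^2, s^3 + 9*s^2/4 + 3*s*t/4 + 7*t^3/4 - 21*t^2/2, s^2*t + 5*s^2/8 + 7*s*t/8 - 5*t^3/8 - 17*t^2/4, s^2/8 + s*t^2 + 3*s*t/8 - 9*t^3/8 - 5*t^2/4}; counting standard monomials gives mu = 7. Corank 2; j^3 = t*(s - 2*t)^2 has shape L^2 M (L != M), so D-series; mu = 7 gives D_7.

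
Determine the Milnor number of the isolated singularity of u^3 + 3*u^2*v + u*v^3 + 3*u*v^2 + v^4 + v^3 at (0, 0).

The Hessian of f at 0 has rank 0. Corank 2; j^3 = (u + v)^3 is a perfect cube, so E-series; the 4-jet and mu = 7 give E_7.

7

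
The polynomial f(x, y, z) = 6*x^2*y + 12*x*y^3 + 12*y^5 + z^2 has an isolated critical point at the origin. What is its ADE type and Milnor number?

Type D_6, Milnor number mu = 6.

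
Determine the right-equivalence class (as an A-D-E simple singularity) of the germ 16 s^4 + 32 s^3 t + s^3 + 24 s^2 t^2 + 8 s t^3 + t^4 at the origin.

The Hessian of f at 0 is [[0, 0], [0, 0]] with rank 0, so corank 2. A Groebner basis of the Jacobian ideal J(f) in C{s,t} is {t^4, s*t^2 + t^3/6, s^2}; counting standard monomials gives mu = 6. Corank 2; j^3 = s^3 is a perfect cube, so E-series; the 4-jet and mu = 6 give E_6.

E_{6}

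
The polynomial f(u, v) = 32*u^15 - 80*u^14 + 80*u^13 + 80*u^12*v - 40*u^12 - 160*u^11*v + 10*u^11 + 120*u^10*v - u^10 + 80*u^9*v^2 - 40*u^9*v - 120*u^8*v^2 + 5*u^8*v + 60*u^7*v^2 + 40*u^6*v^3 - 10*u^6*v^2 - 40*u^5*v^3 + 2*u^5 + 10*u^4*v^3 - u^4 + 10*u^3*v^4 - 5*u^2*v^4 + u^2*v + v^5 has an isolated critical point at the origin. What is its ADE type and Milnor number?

The Hessian of f at 0 is [[0, 0], [0, 0]] with rank 0, so corank 2. A Groebner basis of the Jacobian ideal J(f) in C{u,v} is {u^2/5 + v^4, u^3, u*v}; counting standard monomials gives mu = 6. Corank 2; j^3 = u^2*v has shape L^2 M (L != M), so D-series; mu = 6 gives D_6.

Type D_6, Milnor number mu = 6.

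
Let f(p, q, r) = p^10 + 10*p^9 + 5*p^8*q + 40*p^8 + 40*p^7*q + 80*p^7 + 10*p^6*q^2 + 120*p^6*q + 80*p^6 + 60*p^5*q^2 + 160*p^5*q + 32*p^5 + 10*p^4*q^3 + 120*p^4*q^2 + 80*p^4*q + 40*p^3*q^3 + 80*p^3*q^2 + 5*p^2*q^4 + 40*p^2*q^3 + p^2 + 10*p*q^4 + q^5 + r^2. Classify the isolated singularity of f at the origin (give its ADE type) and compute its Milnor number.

The Hessian of f at 0 has rank 2. Corank 1: A-series; mu = 4 gives A_4.

Type A4, Milnor number mu = 4.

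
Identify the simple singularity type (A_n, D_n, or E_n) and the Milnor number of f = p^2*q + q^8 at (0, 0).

Type D_9, Milnor number mu = 9.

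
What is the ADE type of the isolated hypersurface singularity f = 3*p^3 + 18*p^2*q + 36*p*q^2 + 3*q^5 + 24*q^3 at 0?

The Hessian of f at 0 has rank 0. Corank 2; j^3 = 3*(p + 2*q)^3 is a perfect cube, so E-series; the 5-jet and mu = 8 give E_8.

E_{8}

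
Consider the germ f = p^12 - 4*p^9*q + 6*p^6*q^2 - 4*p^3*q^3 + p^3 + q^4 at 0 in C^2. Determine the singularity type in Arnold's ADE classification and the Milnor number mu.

The Hessian of f at 0 has rank 0. Corank 2; j^3 = p^3 is a perfect cube, so E-series; the 4-jet and mu = 6 give E_6.

Type E6, Milnor number mu = 6.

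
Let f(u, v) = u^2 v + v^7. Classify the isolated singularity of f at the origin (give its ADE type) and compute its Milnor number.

The Hessian of f at 0 has rank 0. Corank 2; j^3 = u^2*v has shape L^2 M (L != M), so D-series; mu = 8 gives D_8.

Type D8, Milnor number mu = 8.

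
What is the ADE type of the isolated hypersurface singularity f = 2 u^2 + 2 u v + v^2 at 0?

A_1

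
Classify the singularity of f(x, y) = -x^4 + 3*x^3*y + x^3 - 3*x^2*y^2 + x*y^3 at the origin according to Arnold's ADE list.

E7

The Hessian of f at 0 has rank 0. Corank 2; j^3 = x^3 is a perfect cube, so E-series; the 4-jet and mu = 7 give E_7.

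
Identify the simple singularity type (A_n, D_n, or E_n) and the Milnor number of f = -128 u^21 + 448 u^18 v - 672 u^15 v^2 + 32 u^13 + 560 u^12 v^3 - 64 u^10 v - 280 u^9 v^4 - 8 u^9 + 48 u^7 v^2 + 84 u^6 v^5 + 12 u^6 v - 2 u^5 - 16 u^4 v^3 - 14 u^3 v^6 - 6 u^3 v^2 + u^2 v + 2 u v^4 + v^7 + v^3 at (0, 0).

The Hessian of f at 0 has rank 0. Corank 2; j^3 = v*(u^2 + v^2) splits into three distinct lines over C (the quadratic factor has nonzero discriminant), so D_4.

Type D_{4}, Milnor number mu = 4.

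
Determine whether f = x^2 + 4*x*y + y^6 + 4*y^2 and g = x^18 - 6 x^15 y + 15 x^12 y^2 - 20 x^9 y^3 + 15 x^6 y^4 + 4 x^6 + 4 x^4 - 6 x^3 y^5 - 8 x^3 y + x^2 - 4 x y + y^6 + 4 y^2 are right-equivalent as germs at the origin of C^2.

Yes.

The Hessian of f at 0 is [[2, 4], [4, 8]] with rank 1, so corank 1. A Groebner basis of the Jacobian ideal J(f) in C{x,y} is {y^5, x + 2*y}; counting standard monomials gives mu = 5. Corank 1: A-series; mu = 5 gives A_5. The Hessian of g at 0 is [[2, -4], [-4, 8]] with rank 1, so corank 1. A Groebner basis of the Jacobian ideal J(g) in C{x,y} is {x*y^2 + x/8 - y/4, x/16 + y^3 - y/8, x^2 - 4*x*y + 4*y^2}; counting standard monomials gives mu = 5. Corank 1: A-series; mu = 5 gives A_5. Both have type A_5, hence right-equivalent.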